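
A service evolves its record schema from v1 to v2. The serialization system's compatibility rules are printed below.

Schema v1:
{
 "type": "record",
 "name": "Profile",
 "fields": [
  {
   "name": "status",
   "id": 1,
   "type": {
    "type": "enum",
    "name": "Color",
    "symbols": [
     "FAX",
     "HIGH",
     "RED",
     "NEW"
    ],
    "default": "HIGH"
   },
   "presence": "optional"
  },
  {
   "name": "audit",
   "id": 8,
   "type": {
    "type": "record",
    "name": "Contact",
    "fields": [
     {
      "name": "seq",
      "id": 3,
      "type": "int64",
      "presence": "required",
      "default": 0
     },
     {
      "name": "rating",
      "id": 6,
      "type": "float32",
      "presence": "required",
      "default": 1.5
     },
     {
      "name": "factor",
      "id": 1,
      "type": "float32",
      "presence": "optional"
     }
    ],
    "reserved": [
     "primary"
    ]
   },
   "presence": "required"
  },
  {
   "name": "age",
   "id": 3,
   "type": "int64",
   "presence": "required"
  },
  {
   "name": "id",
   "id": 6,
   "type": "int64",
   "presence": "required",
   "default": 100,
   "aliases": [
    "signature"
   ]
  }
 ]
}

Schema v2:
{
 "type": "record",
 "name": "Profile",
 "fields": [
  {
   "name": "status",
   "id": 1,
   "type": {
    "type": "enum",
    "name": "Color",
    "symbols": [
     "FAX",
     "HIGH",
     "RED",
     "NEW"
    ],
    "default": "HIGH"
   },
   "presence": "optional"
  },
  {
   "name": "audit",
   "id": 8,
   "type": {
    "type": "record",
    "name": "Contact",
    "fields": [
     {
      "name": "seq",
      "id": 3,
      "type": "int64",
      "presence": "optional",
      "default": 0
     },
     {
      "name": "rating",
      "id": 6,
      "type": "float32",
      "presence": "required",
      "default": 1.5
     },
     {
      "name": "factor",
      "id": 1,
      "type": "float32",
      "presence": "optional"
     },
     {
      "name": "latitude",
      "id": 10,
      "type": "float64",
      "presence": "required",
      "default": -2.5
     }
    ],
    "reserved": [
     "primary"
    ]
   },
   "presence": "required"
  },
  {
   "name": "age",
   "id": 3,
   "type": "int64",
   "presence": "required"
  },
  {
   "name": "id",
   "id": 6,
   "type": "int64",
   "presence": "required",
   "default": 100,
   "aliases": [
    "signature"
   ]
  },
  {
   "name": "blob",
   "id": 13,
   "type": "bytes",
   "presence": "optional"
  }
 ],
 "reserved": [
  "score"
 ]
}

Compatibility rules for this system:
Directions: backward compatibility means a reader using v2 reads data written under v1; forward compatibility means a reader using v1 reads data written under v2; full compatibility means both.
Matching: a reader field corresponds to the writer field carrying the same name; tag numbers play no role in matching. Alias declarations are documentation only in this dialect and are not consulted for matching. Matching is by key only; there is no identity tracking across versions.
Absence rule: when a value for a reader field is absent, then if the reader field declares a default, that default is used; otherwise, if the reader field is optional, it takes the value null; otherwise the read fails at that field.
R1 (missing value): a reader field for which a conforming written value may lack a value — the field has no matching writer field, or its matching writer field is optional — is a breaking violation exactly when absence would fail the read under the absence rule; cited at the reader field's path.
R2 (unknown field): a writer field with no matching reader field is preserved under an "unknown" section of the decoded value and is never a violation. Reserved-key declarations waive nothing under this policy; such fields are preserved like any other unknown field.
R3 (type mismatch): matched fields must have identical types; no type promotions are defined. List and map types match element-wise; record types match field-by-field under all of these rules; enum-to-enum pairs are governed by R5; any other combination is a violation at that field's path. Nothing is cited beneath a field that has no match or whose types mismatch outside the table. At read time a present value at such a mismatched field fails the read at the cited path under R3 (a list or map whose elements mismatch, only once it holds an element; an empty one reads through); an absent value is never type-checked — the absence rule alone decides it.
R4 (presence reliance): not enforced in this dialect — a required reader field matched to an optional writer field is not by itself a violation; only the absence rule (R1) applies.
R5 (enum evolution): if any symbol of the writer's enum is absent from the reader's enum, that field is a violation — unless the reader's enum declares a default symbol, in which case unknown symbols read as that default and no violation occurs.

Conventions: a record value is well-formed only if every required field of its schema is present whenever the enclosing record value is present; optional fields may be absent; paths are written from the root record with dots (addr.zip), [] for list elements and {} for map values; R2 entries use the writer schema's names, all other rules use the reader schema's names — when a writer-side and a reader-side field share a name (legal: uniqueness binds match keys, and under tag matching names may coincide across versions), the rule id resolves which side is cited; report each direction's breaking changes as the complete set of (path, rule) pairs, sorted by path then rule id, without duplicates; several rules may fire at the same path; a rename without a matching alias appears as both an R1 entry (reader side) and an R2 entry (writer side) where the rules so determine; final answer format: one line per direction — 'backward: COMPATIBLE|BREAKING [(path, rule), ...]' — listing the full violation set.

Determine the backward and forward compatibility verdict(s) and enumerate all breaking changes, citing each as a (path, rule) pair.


the writer's type comes first in each Profile pair
backward on Profile — v2 reading data written by v1:
  writer optional, Color -> Color: reader status maps from writer status
  writer required, Contact -> Contact: reader audit maps from writer audit
  writer required, int64 -> int64: reader age maps from writer age
  writer required, int64 -> int64: reader id maps from writer id
  blob has no writer counterpart
  writer required, int64 -> int64: reader audit.seq maps from writer audit.seq
  writer required, float32 -> float32: reader audit.rating maps from writer audit.rating
  writer optional, float32 -> float32: reader audit.factor maps from writer audit.factor
  audit.latitude has no writer counterpart
  nothing fires on Profile: backward is COMPATIBLE
forward on Profile — v1 reading data written by v2:
  writer optional, Color -> Color: reader status maps from writer status
  writer required, Contact -> Contact: reader audit maps from writer audit
  writer required, int64 -> int64: reader age maps from writer age
  writer required, int64 -> int64: reader id maps from writer id
  leftover writer field: blob
  writer optional, int64 -> int64: reader audit.seq maps from writer audit.seq
  writer required, float32 -> float32: reader audit.rating maps from writer audit.rating
  writer optional, float32 -> float32: reader audit.factor maps from writer audit.factor
  leftover writer field: audit.latitude
  nothing fires on Profile: forward is COMPATIBLE

backward: COMPATIBLE []; forward: COMPATIBLE []


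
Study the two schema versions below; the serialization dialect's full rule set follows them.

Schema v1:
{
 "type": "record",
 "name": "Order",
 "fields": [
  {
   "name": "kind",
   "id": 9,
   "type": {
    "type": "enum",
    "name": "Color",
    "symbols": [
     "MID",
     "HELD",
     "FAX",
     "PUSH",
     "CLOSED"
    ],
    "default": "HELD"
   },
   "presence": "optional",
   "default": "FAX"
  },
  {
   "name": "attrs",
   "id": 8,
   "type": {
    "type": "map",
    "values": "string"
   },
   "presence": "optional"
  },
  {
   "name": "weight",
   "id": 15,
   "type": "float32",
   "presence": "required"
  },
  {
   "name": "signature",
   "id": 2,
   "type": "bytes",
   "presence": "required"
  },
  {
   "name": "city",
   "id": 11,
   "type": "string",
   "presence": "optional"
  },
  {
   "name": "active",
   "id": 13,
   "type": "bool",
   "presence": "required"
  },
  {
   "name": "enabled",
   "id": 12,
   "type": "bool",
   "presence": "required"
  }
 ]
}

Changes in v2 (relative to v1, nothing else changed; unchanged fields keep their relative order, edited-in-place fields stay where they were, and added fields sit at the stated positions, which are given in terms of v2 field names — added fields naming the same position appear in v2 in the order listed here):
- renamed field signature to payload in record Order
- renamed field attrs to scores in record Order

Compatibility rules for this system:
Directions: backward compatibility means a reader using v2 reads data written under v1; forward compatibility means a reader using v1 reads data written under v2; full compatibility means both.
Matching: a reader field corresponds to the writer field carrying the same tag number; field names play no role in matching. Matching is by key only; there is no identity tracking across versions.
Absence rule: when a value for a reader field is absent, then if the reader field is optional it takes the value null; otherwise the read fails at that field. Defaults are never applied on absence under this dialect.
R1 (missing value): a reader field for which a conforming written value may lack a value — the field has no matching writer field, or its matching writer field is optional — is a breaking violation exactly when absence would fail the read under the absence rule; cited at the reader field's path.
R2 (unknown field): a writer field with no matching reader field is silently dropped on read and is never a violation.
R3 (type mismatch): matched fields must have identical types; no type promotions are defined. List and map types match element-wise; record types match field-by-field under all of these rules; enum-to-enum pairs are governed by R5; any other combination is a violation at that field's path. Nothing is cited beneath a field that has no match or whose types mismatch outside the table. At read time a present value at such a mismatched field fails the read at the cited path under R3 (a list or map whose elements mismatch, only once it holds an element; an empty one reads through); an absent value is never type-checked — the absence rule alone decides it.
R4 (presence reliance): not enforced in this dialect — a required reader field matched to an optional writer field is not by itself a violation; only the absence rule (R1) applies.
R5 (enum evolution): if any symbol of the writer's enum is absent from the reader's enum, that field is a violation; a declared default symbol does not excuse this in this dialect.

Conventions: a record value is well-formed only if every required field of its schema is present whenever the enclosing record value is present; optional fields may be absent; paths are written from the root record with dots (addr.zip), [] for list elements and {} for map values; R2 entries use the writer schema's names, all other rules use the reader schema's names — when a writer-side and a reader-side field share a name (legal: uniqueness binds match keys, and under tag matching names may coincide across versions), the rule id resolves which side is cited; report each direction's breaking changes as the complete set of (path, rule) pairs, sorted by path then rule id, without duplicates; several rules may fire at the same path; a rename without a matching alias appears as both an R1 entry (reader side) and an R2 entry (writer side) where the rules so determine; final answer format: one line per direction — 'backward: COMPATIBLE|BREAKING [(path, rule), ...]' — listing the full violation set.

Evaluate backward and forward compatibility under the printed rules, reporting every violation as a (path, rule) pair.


each type pair in Order: writer, then reader
backward analysis of Order with v2 as reader and v1 as writer:
  kind <- kind (Color -> Color, writer optional)
  scores <- attrs (map<string, string> -> map<string, string>, writer optional)
  weight <- weight (float32 -> float32, writer required)
  payload <- signature (bytes -> bytes, writer required)
  city <- city (string -> string, writer optional)
  active <- active (bool -> bool, writer required)
  enabled <- enabled (bool -> bool, writer required)
  => no violations; backward on Order: COMPATIBLE
forward analysis of Order with v1 as reader and v2 as writer:
  kind <- kind (Color -> Color, writer optional)
  attrs <- scores (map<string, string> -> map<string, string>, writer optional)
  weight <- weight (float32 -> float32, writer required)
  signature <- payload (bytes -> bytes, writer required)
  city <- city (string -> string, writer optional)
  active <- active (bool -> bool, writer required)
  enabled <- enabled (bool -> bool, writer required)
  => no violations; forward on Order: COMPATIBLE

backward: COMPATIBLE []; forward: COMPATIBLE []


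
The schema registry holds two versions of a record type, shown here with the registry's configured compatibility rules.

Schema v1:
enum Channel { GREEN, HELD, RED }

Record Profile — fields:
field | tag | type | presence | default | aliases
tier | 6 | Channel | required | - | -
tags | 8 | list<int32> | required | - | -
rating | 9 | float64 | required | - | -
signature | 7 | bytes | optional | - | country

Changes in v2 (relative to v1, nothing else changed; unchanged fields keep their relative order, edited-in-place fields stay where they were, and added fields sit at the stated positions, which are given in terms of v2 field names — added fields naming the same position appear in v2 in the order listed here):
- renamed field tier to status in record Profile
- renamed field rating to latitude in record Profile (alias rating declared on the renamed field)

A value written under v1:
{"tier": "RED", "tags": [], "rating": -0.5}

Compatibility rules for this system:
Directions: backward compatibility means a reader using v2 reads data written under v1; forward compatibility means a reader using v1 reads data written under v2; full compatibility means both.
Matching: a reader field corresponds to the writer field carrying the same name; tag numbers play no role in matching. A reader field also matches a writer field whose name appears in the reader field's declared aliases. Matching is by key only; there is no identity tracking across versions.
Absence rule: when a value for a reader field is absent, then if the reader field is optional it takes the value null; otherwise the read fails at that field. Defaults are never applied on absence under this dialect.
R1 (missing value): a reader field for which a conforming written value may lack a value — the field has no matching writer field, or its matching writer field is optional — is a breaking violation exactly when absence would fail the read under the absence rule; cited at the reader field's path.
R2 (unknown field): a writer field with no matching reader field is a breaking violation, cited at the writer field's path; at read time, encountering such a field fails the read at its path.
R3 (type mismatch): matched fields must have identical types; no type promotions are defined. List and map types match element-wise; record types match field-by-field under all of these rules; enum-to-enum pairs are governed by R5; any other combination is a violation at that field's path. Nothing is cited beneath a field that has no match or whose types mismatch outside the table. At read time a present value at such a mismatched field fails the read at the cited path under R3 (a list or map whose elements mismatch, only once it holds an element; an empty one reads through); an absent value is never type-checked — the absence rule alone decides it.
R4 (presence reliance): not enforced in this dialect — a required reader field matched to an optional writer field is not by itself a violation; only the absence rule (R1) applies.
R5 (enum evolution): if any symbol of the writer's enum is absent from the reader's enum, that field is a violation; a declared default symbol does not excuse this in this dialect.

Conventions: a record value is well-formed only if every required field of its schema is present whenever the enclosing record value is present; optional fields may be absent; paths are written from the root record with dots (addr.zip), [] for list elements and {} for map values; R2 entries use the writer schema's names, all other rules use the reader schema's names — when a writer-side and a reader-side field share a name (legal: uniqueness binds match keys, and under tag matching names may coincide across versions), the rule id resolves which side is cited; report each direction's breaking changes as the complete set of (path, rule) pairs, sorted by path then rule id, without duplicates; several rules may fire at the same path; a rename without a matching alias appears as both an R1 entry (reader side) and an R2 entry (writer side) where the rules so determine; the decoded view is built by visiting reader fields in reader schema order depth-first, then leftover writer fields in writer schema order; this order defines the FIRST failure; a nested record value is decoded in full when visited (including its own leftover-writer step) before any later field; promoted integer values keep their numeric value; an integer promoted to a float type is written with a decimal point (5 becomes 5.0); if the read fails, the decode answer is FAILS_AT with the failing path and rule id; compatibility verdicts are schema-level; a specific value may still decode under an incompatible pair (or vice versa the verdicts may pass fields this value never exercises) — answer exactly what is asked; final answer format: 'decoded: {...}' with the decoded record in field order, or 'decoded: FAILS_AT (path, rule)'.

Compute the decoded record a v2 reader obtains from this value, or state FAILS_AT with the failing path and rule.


decoded: FAILS_AT (status, R1)

in Profile below, arrows point writer -> reader
decode walk for Profile under reader schema v2:
  read fails at status under R1 (no fill)
  => FAILS_AT (status, R1)
remaining Profile differences; none change what is asked:
  renamed field rating to latitude in record Profile (alias rating declared on the renamed field) -> matters for Profile compatibility verdicts, not for this value's decode


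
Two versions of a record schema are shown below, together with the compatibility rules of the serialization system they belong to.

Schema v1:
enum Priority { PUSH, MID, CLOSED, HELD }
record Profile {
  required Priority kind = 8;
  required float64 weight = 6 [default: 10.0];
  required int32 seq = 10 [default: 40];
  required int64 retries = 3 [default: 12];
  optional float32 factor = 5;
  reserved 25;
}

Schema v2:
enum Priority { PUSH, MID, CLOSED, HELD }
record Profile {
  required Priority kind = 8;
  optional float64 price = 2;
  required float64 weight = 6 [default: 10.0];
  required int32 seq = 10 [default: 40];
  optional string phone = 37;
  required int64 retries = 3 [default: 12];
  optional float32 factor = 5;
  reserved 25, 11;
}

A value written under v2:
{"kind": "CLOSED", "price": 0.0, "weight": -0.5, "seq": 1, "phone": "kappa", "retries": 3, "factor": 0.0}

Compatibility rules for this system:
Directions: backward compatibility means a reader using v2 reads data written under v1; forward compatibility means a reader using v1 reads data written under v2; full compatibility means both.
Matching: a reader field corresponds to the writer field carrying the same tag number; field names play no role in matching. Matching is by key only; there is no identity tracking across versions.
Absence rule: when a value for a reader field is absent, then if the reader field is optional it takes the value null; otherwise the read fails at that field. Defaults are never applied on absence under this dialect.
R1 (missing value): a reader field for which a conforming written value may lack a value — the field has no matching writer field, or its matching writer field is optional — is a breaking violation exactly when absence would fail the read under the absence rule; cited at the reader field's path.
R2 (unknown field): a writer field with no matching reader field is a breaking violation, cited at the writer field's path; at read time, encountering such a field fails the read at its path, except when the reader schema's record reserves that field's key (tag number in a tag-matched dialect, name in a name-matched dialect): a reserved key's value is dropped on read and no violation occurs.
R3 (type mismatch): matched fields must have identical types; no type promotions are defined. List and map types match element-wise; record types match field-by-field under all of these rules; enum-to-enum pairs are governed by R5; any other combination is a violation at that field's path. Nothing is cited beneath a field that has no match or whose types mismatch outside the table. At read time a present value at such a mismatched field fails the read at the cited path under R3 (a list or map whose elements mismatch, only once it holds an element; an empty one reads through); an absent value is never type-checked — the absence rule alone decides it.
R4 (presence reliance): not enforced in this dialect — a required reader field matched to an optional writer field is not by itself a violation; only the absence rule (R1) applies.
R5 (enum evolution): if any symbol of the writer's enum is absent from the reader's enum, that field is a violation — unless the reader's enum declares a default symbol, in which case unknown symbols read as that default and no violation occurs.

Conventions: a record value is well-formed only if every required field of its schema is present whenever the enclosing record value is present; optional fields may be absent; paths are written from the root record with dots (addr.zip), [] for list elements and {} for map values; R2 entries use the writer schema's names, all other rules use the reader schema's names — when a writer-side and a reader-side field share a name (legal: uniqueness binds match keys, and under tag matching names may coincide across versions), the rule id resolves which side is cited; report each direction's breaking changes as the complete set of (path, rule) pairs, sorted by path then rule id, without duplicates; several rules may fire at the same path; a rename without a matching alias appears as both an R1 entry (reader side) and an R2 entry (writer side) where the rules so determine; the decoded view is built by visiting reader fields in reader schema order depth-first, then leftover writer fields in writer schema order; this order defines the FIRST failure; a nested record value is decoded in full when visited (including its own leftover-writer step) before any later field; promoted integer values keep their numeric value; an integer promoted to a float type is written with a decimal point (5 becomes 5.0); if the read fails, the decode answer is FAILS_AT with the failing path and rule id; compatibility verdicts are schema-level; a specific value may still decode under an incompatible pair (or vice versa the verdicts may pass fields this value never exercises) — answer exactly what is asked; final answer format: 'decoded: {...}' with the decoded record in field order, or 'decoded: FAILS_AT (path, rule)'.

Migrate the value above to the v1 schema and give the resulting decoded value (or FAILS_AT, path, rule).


decoded: FAILS_AT (price, R2)

each type pair in Profile: writer, then reader
decoding the Profile value with the v1 reader:
  kind := "CLOSED"
  weight := -0.5
  seq := 1
  retries := 3
  factor := 0.0
  read fails at price under R2 (unknown field)
  => FAILS_AT (price, R2)
checking off the Profile differences that do not matter here:
  added field phone to record Profile: optional string, tag 37 (in v2 it sits immediately before retries) -> matters for Profile compatibility verdicts, not for this value's decode


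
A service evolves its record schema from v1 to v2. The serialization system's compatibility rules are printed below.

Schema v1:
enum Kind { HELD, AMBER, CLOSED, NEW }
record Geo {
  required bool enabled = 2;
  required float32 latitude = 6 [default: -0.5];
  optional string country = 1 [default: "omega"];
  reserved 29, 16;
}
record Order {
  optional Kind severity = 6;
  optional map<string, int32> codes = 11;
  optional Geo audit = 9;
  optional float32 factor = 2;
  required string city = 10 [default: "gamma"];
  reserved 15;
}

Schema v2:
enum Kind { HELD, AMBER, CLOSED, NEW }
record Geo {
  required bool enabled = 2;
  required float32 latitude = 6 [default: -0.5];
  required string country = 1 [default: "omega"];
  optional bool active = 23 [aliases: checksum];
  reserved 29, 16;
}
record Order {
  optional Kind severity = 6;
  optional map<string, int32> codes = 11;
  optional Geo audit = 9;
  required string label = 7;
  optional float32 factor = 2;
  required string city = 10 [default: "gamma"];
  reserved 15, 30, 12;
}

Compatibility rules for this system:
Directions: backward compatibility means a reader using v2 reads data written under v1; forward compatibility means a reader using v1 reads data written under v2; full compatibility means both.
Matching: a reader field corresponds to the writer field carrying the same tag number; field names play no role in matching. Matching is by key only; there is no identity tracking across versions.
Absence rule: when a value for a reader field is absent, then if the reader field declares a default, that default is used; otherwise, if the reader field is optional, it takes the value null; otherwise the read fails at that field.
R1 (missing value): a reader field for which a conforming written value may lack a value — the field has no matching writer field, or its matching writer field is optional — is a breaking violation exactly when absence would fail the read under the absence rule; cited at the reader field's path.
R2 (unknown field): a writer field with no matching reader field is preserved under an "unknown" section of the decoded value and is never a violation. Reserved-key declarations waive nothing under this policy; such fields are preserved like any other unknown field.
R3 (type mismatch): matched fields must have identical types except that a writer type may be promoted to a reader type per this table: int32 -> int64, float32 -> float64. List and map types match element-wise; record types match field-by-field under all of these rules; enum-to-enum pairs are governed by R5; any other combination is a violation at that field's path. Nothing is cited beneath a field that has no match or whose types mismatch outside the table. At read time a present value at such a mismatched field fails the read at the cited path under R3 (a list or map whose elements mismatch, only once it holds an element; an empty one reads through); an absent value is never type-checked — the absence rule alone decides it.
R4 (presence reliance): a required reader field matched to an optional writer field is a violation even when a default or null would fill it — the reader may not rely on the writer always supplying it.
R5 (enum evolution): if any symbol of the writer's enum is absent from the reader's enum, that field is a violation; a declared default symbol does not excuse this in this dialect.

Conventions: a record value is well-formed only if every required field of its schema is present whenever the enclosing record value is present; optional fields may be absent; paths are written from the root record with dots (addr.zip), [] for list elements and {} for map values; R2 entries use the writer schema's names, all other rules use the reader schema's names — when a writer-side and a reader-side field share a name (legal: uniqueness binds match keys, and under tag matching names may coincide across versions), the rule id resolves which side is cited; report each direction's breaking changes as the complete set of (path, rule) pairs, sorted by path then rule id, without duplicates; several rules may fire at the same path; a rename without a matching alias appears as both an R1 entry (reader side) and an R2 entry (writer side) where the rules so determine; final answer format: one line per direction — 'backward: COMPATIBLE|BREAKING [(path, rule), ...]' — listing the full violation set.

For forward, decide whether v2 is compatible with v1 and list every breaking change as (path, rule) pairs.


forward: COMPATIBLE []

the writer's type comes first in each Order pair
forward on Order — v1 reading data written by v2:
  severity: paired with writer severity (Kind -> Kind; writer optional)
  codes: paired with writer codes (map<string, int32> -> map<string, int32>; writer optional)
  audit: paired with writer audit (Geo -> Geo; writer optional)
  factor: paired with writer factor (float32 -> float32; writer optional)
  city: paired with writer city (string -> string; writer required)
  writer field label has no reader counterpart
  audit.enabled: paired with writer audit.enabled (bool -> bool; writer required)
  audit.latitude: paired with writer audit.latitude (float32 -> float32; writer required)
  audit.country: paired with writer audit.country (string -> string; writer required)
  writer field audit.active has no reader counterpart
  => forward verdict for Order: COMPATIBLE, no violations
the rest of the Order diff is inert for this question:
  added field label to record Order: required string, tag 7 (in v2 it sits immediately before factor) -> matters only for Order's backward compatibility — outside the asked direction
  added field active to record Geo: optional bool, tag 23 (in v2 it sits last) -> fires no rule on Order, leaving the asked answer as it is
  field country in record Geo: optional changed to required -> matters only for Order's backward compatibility — outside the asked direction


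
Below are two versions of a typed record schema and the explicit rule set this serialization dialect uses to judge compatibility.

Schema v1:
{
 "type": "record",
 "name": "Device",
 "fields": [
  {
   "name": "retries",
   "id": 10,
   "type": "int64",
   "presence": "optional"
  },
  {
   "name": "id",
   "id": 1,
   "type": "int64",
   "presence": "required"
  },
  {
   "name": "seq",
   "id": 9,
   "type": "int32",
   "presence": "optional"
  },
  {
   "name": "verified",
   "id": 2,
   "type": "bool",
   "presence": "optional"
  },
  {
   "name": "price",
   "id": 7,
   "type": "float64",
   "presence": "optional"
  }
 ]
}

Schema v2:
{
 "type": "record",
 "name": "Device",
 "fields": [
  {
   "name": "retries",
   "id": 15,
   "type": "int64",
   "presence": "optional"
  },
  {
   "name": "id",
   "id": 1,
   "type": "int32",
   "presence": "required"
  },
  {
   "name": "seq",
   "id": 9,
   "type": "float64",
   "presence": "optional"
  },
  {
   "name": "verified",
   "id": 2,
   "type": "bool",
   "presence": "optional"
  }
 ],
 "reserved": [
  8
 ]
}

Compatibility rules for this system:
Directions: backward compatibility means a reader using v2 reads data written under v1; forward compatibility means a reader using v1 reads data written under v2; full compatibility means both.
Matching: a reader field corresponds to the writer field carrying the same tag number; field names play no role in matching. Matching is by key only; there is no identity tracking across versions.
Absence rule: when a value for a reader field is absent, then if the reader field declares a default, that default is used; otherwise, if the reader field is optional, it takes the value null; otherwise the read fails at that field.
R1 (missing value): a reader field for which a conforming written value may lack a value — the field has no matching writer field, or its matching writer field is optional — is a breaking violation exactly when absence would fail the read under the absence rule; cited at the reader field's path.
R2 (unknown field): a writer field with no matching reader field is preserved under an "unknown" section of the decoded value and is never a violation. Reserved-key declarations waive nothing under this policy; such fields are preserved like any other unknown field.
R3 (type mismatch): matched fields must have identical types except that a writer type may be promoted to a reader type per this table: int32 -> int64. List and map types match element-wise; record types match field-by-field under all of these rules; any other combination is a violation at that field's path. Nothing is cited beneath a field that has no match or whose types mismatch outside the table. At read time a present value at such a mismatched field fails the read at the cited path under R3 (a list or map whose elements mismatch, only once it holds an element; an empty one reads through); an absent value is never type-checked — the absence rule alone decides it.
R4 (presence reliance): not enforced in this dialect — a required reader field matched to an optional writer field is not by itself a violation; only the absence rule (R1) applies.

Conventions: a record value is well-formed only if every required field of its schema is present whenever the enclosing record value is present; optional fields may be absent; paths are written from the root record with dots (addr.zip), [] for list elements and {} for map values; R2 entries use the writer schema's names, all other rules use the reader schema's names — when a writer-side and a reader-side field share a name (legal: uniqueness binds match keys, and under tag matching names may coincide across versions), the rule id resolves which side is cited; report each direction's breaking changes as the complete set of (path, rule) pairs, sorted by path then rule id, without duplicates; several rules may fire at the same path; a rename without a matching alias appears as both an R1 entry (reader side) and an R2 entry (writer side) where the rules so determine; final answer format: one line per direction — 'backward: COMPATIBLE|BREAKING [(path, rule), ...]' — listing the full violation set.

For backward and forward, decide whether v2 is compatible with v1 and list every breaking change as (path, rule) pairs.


backward: BREAKING [(id, R3), (seq, R3)]; forward: BREAKING [(seq, R3)]

the writer's type comes first in each Device pair
backward analysis of Device with v2 as reader and v1 as writer:
  retries: no writer match
  int64 -> int32, writer required: id aligns to id
  int32 -> float64, writer optional: seq aligns to seq
  bool -> bool, writer optional: verified aligns to verified
  leftover writer field: retries
  leftover writer field: price
  violation R3 at id
  violation R3 at seq
  backward on Device therefore BREAKING (2)
forward analysis of Device with v1 as reader and v2 as writer:
  retries: no writer match
  int32 -> int64, writer required: id aligns to id
  float64 -> int32, writer optional: seq aligns to seq
  bool -> bool, writer optional: verified aligns to verified
  price: no writer match
  leftover writer field: retries
  violation R3 at seq
  forward on Device therefore BREAKING (1)


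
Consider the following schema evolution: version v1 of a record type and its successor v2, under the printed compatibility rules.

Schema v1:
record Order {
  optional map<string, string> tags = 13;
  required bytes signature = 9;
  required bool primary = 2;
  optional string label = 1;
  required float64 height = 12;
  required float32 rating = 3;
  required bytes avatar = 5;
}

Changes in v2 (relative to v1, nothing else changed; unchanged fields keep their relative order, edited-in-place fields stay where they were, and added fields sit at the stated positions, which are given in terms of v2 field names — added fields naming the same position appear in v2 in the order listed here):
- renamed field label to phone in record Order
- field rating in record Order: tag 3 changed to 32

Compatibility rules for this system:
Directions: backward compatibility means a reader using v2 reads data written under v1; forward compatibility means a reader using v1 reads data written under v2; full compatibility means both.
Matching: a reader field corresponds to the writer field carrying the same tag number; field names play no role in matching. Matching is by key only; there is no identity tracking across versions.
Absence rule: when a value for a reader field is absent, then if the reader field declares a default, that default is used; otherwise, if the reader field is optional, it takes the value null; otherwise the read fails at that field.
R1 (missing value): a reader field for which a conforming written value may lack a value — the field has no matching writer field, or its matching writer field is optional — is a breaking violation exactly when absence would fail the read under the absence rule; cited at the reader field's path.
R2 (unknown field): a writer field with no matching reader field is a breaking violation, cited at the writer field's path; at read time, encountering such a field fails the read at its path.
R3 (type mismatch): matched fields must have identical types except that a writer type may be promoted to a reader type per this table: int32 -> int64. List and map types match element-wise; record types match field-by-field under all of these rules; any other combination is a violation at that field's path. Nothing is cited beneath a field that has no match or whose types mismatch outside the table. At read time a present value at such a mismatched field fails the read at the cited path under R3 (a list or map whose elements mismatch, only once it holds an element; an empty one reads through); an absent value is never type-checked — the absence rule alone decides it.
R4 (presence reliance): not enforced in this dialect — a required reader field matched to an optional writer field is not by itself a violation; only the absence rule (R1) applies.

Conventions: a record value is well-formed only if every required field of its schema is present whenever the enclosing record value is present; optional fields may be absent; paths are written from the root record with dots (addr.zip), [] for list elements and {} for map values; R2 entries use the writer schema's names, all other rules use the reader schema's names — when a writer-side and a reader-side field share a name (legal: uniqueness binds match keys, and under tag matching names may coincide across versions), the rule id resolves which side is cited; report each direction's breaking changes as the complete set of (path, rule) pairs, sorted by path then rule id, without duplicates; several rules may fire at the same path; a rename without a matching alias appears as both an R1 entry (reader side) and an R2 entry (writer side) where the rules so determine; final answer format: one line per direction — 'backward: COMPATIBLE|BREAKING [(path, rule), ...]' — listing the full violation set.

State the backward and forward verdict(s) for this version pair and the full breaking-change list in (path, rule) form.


each type pair in Order: writer, then reader
checking backward for Order: reader v2 against writer v1:
  tags: paired with writer tags (map<string, string> -> map<string, string>; writer optional)
  signature: paired with writer signature (bytes -> bytes; writer required)
  primary: paired with writer primary (bool -> bool; writer required)
  phone: paired with writer label (string -> string; writer optional)
  height: paired with writer height (float64 -> float64; writer required)
  rating has no writer counterpart
  avatar: paired with writer avatar (bytes -> bytes; writer required)
  rating (writer side), unknown to reader
  violation R1 at rating
  violation R2 at rating
  => backward verdict for Order: BREAKING, 2 violation(s)
checking forward for Order: reader v1 against writer v2:
  tags: paired with writer tags (map<string, string> -> map<string, string>; writer optional)
  signature: paired with writer signature (bytes -> bytes; writer required)
  primary: paired with writer primary (bool -> bool; writer required)
  label: paired with writer phone (string -> string; writer optional)
  height: paired with writer height (float64 -> float64; writer required)
  rating has no writer counterpart
  avatar: paired with writer avatar (bytes -> bytes; writer required)
  rating (writer side), unknown to reader
  violation R1 at rating
  violation R2 at rating
  => forward verdict for Order: BREAKING, 2 violation(s)

backward: BREAKING [(rating, R1), (rating, R2)]; forward: BREAKING [(rating, R1), (rating, R2)]
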